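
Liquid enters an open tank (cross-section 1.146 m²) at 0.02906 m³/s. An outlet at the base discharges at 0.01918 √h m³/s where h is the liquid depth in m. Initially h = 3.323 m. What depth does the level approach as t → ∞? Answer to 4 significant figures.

2.296 m

Level balance: A dh/dt = 0.02906 − 0.01918 √h. Setting dh/dt = 0:
Q_in = 0.01918 √h_ss ⇒ √h_ss = 0.02906/0.01918 = 1.51512.
h_ss = 1.51512² = 2.29559 m. (Since h₀ = 3.323 m > h_ss, the level will fall toward this value.)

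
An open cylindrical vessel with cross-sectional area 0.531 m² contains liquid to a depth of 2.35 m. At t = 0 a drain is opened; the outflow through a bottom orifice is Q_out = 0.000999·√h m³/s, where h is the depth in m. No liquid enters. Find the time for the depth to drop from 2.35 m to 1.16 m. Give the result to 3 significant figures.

A dh/dt = −Q_out = −0.000999 √h.
Separate and integrate: 2(√h − √h₀) = −(0.000999/A) t.
t = 2A(√h₀ − √h)/0.000999 = 2·0.531·(√2.35 − √1.16)/0.000999
  = 1.0620 × (1.5330 − 1.0770) / 0.000999 = 484.69 s.

485 s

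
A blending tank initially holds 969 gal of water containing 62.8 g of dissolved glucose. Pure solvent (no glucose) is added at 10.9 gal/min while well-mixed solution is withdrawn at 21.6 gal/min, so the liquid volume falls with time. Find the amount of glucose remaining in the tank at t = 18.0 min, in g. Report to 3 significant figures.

Total volume: dV/dt = Q_in − Q_out = -10.700 gal/min, so V(t) = 969 − 10.700 t and V(18.0) = 776.40 gal.
Species balance (pure solvent in): dm/dt = −Q_out · m/V(t).
Separate: dm/m = −Q_out dt/V(t) ⇒ ln(m/m₀) = −(Q_out/(Q_in−Q_out)) ln(V/V₀).
m = m₀ (V₀/V)^(Q_out/(Q_in−Q_out)) = 62.8 × (969/776.40)^(-2.0187) = 40.150 g.

40.1 g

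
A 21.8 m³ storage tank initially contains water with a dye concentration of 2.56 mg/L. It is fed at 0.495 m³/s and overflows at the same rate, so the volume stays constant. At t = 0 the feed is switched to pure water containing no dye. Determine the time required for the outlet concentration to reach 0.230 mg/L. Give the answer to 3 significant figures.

Mass balance on the solute (V constant): V dC/dt = Q(C_in − C), so τ = V/Q = 44.040 s.
C(t) = C_in + (C₀ − C_in) e^(−t/τ). Set C = 0.230 and solve for t:
e^(−t/τ) = (C − C_in)/(C₀ − C_in) = (0.230 − 0)/(2.56 − 0) = 0.089844
t = −τ ln(…) = 44.040 × 2.4097 = 106.12 s.

106 s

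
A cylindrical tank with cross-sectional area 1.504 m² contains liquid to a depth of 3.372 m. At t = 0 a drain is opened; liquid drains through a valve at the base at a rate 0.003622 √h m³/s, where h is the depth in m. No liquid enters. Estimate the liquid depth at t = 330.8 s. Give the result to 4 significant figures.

2.068 m

Accumulation of liquid (constant cross-section A): A dh/dt = −0.003622 √h.
Separate and integrate: 2(√h − √h₀) = −(0.003622/A) t.
√h = √3.372 − 0.003622·330.8/(2·1.504) = 1.83630 − 0.398324 = 1.43798.
h = 1.43798² = 2.06778 m.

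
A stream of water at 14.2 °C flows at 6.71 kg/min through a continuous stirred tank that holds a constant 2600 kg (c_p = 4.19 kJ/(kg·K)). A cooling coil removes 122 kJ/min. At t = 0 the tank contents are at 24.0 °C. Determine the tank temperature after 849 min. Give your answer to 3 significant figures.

11.4 °C

Energy balance: M c_p dT/dt = ṁ c_p (T_in − T) − 122.
Rearrange: dT/dt = (T_ss − T)/τ with τ = M/ṁ = 387.48 min and T_ss = T_in − Q̇/(ṁ c_p) = 9.8607 °C.
Solution: T(t) = T_ss + (T₀ − T_ss) e^(−t/τ).
T(849) = 9.8607 + (14.139)·e^(−849/387.48) = 9.8607 + (14.139)·0.11180 = 11.441 °C.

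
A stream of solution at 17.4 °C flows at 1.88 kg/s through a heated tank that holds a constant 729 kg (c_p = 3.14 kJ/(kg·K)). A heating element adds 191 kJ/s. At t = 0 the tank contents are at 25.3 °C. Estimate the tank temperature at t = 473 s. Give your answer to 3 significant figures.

42.5 °C

Energy balance: M c_p dT/dt = ṁ c_p (T_in − T) + 191.
τ = M/ṁ = 387.77 s; T_ss = T_in + Q̇/(ṁ c_p) = 17.4 + 191/(1.88·3.14) = 49.755 °C.
T approaches T_ss exponentially: T(t) = T_ss + (T₀ − T_ss) e^(−t/τ).
T(473) = 49.755 + (-24.455)·e^(−473/387.77) = 49.755 + (-24.455)·0.29529 = 42.534 °C.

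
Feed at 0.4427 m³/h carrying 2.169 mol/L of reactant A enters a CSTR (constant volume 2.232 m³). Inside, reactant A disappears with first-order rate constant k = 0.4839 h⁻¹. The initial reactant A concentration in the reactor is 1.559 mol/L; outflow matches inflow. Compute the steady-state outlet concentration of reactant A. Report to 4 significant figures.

Accumulation = in − out − consumed: V dC/dt = Q C_in − Q C − k V C.
At steady state: 0 = Q C_in − (Q + kV) C_ss, so C_ss = Q C_in/(Q + kV).
C_ss = 0.4427·2.169/(0.4427 + 0.4839·2.232) = 0.960216/1.52276 = 0.630574 mol/L.

0.6306 mol/L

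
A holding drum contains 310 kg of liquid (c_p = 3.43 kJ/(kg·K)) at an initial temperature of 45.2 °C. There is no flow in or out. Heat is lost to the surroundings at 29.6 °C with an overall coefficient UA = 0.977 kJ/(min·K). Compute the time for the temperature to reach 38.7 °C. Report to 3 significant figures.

587 min

M c_p dT/dt = −UA(T − T_amb).
τ = M c_p/UA = 1088.3 min; T_ss = T_amb = 29.600 °C.
T(t) = T_ss + (T₀ − T_ss)e^(−t/τ); set T = 38.7:
t = −τ ln[(T − T_ss)/(T₀ − T_ss)] = −1088.3 · ln(0.58333) = 586.61 min.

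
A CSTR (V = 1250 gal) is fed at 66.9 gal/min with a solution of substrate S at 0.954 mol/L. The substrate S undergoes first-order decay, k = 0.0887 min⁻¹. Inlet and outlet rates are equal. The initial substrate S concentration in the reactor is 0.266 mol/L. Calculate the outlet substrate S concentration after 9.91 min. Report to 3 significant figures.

V dC/dt = Q(C_in − C) − k V C.
dC/dt = (Q/V) C_in − (Q/V + k) C; effective rate a = Q/V + k = 0.053520 + 0.0887 = 0.14222 min⁻¹.
C_ss = Q C_in/(Q + kV) = 0.35901 mol/L; C(t) = C_ss + (C₀ − C_ss) e^(−a t).
C(9.91) = 0.35901 + (-0.093008)·e^(−0.14222·9.91) = 0.35901 + (-0.093008)·0.24429 = 0.33629 mol/L.

0.336 mol/L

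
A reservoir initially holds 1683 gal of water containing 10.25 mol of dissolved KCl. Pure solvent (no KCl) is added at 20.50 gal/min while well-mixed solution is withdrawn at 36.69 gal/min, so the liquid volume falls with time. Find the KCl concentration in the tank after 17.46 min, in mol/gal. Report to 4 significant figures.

0.004825 mol/gal

Total volume: dV/dt = Q_in − Q_out = -16.1900 gal/min, so V(t) = 1683 − 16.1900 t and V(17.46) = 1400.32 gal.
Solute balance: dm/dt = 0 − Q_out C = −Q_out m/V(t).
Separate: dm/m = −Q_out dt/V(t) ⇒ ln(m/m₀) = −(Q_out/(Q_in−Q_out)) ln(V/V₀).
m = m₀ (V₀/V)^(Q_out/(Q_in−Q_out)) = 10.25 × (1683/1400.32)^(-2.26621) = 6.75699 mol.
C = m/V = 6.75699/1400.32 = 0.00482531 mol/gal.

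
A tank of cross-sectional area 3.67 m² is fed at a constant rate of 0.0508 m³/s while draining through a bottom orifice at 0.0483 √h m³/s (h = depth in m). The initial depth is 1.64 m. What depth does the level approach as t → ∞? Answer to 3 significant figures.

1.11 m

Level balance: A dh/dt = 0.0508 − 0.0483 √h. Setting dh/dt = 0:
Q_in = 0.0483 √h_ss ⇒ √h_ss = 0.0508/0.0483 = 1.0518.
h_ss = 1.0518² = 1.1062 m. (Since h₀ = 1.64 m > h_ss, the level will fall toward this value.)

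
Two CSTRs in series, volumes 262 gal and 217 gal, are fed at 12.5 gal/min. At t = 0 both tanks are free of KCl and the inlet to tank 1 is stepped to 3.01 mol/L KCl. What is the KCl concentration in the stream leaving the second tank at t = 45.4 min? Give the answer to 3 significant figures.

2.06 mol/L

Each tank obeys Vᵢ dCᵢ/dt = Q(Cᵢ₋₁ − Cᵢ), so τᵢ = Vᵢ/Q.
τ₁ = 262/12.5 = 20.960 min; τ₂ = 217/12.5 = 17.360 min.
Solving the cascade with C₁(0)=C₂(0)=0 gives C₂(t) = C_in[1 − (τ₁ e^(−t/τ₁) − τ₂ e^(−t/τ₂))/(τ₁ − τ₂)].
At t = 45.4: e^(−t/τ₁) = 0.11463, e^(−t/τ₂) = 0.073153.
C₂ = 3.01·[1 − (20.960·0.11463 − 17.360·0.073153)/(3.6000)] = 3.01·0.68535 = 2.0629 mol/L.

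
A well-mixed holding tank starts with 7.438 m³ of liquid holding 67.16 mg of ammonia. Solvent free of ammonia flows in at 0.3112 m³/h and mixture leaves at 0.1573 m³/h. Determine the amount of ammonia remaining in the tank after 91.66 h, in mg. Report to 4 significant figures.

Let m(t) be the amount of ammonia. Volume: V(t) = V₀ + (Q_in − Q_out) t = 7.438 + 0.153900 t; V(91.66) = 21.5445 m³.
No ammonia enters, so dm/dt = −Q_out · (m/V).
dm/m = −Q_out dt/(V₀ + 0.153900 t); integrating gives ln(m/m₀) = −(Q_out/(Q_in−Q_out)) ln(V/V₀).
m = m₀ (V₀/V)^(Q_out/(Q_in−Q_out)) = 67.16 × (7.438/21.5445)^(1.02209) = 22.6479 mg.

22.65 mg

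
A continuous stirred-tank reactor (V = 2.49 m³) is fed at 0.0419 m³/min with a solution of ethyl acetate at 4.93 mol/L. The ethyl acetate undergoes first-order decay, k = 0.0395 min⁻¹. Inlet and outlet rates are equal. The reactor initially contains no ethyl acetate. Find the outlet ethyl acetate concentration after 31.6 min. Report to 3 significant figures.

1.22 mol/L

Accumulation = in − out − consumed: V dC/dt = Q C_in − Q C − k V C.
dC/dt = (Q/V) C_in − (Q/V + k) C; effective rate a = Q/V + k = 0.016827 + 0.0395 = 0.056327 min⁻¹.
C_ss = Q C_in/(Q + kV) = 1.4728 mol/L; C(t) = C_ss + (C₀ − C_ss) e^(−a t).
C(31.6) = 1.4728 + (-1.4728)·e^(−0.056327·31.6) = 1.4728 + (-1.4728)·0.16865 = 1.2244 mol/L.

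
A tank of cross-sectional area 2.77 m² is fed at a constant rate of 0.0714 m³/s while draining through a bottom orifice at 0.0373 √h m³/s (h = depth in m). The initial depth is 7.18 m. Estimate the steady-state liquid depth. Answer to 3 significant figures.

3.66 m

Level balance: A dh/dt = 0.0714 − 0.0373 √h. Setting dh/dt = 0:
Q_in = 0.0373 √h_ss ⇒ √h_ss = 0.0714/0.0373 = 1.9142.
h_ss = 1.9142² = 3.6642 m. (Since h₀ = 7.18 m > h_ss, the level will fall toward this value.)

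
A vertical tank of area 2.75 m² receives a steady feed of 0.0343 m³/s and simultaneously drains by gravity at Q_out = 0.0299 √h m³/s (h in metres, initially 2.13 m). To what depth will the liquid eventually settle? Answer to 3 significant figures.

1.32 m

Mass balance (ρ constant): A dh/dt = Q_in − 0.0299 √h. At steady state dh/dt = 0:
Q_in = 0.0299 √h_ss ⇒ √h_ss = 0.0343/0.0299 = 1.1472.
h_ss = 1.1472² = 1.3160 m. (Since h₀ = 2.13 m > h_ss, the level will fall toward this value.)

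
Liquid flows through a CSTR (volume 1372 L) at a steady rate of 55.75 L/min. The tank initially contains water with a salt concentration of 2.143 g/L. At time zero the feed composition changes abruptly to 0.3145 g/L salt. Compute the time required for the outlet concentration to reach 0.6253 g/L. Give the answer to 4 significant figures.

43.61 min

Accumulation = in − out for the solute gives V dC/dt = Q(C_in − C), so τ = V/Q = 24.6099 min.
C(t) = C_in + (C₀ − C_in) e^(−t/τ). Set C = 0.6253 and solve for t:
e^(−t/τ) = (C − C_in)/(C₀ − C_in) = (0.6253 − 0.3145)/(2.143 − 0.3145) = 0.169975
t = −τ ln(…) = 24.6099 × 1.77210 = 43.6112 min.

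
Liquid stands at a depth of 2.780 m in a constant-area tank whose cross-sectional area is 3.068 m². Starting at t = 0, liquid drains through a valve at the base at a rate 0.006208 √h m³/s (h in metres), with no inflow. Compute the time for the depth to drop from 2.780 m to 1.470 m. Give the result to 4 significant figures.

449.6 s

A dh/dt = −Q_out = −0.006208 √h.
∫ h^(−1/2) dh = −(0.006208/A) ∫ dt, giving 2√h = 2√h₀ − (0.006208/A) t.
t = 2A(√h₀ − √h)/0.006208 = 2·3.068·(√2.780 − √1.470)/0.006208
  = 6.13600 × (1.66733 − 1.21244) / 0.006208 = 449.622 s.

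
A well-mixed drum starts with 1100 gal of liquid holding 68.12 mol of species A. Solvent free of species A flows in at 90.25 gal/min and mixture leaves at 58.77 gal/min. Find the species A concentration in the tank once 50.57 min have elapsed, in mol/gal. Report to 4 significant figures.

0.004760 mol/gal

Let m(t) be the amount of species A. Volume: V(t) = V₀ + (Q_in − Q_out) t = 1100 + 31.4800 t; V(50.57) = 2691.94 gal.
Species balance (pure solvent in): dm/dt = −Q_out · m/V(t).
Separate: dm/m = −Q_out dt/V(t) ⇒ ln(m/m₀) = −(Q_out/(Q_in−Q_out)) ln(V/V₀).
m = m₀ (V₀/V)^(Q_out/(Q_in−Q_out)) = 68.12 × (1100/2691.94)^(1.86690) = 12.8133 mol.
C = m/V = 12.8133/2691.94 = 0.00475987 mol/gal.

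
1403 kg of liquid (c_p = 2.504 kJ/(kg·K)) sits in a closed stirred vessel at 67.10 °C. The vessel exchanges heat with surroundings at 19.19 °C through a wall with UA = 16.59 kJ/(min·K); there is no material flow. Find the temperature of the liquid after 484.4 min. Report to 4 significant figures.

First-law balance (no shaft work): M c_p dT/dt = −UA(T − T_amb).
dT/dt = (T_ss − T)/τ with T_ss = T_amb = 19.1900 °C, τ = M c_p/UA = 1403·2.504/16.59 = 211.761 min.
Integrating: T(t) = T_ss + (T₀ − T_ss) e^(−t/τ).
T(484.4) = 19.1900 + (47.9100)·0.101521 = 24.0539 °C.

24.05 °C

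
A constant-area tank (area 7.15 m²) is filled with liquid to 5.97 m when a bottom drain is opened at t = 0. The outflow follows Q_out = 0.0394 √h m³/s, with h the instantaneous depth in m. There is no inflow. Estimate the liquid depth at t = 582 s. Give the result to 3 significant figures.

0.705 m

With no inflow, A dh/dt = −0.0394 √h.
Separate and integrate: 2(√h − √h₀) = −(0.0394/A) t.
√h = √5.97 − 0.0394·582/(2·7.15) = 2.4434 − 1.6036 = 0.83981.
h = 0.83981² = 0.70527 m.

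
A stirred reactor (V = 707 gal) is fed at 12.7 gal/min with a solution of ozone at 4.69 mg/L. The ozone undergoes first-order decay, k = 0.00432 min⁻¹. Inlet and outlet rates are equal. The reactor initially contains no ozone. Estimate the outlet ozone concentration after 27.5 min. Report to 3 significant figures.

V dC/dt = Q(C_in − C) − k V C.
dC/dt = (Q/V) C_in − (Q/V + k) C; effective rate a = Q/V + k = 0.017963 + 0.00432 = 0.022283 min⁻¹.
C_ss = Q C_in/(Q + kV) = 3.7808 mg/L; C(t) = C_ss + (C₀ − C_ss) e^(−a t).
C(27.5) = 3.7808 + (-3.7808)·e^(−0.022283·27.5) = 3.7808 + (-3.7808)·0.54184 = 1.7322 mg/L.

1.73 mg/L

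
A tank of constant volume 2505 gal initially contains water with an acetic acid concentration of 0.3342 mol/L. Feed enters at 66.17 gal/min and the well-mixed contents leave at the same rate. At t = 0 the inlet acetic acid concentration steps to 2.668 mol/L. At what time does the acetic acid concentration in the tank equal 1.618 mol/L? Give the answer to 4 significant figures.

30.24 min

Species balance: V dC/dt = Q(C_in − C) ⇒ τ = V/Q = 37.8570 min.
C(t) = C_in + (C₀ − C_in) e^(−t/τ). Set C = 1.618 and solve for t:
e^(−t/τ) = (C − C_in)/(C₀ − C_in) = (1.618 − 2.668)/(0.3342 − 2.668) = 0.449910
t = −τ ln(…) = 37.8570 × 0.798708 = 30.2367 min.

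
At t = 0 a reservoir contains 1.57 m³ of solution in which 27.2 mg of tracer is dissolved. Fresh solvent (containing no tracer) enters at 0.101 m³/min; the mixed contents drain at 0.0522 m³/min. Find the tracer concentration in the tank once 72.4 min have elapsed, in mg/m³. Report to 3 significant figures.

1.51 mg/m³

Let m(t) be the amount of tracer. Volume: V(t) = V₀ + (Q_in − Q_out) t = 1.57 + 0.048800 t; V(72.4) = 5.1031 m³.
Species balance (pure solvent in): dm/dt = −Q_out · m/V(t).
Separate: dm/m = −Q_out dt/V(t) ⇒ ln(m/m₀) = −(Q_out/(Q_in−Q_out)) ln(V/V₀).
m = m₀ (V₀/V)^(Q_out/(Q_in−Q_out)) = 27.2 × (1.57/5.1031)^(1.0697) = 7.7084 mg.
C = m/V = 7.7084/5.1031 = 1.5105 mg/m³.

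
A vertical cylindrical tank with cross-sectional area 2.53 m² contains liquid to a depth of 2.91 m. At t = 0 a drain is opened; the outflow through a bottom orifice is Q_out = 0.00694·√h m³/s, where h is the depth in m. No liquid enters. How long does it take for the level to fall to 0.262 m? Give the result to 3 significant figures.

871 s

With no inflow, A dh/dt = −0.00694 √h.
This is separable: 2 d(√h)/dt = −0.00694/A, so √h = √h₀ − (0.00694/(2A)) t.
t = 2A(√h₀ − √h)/0.00694 = 2·2.53·(√2.91 − √0.262)/0.00694
  = 5.0600 × (1.7059 − 0.51186) / 0.00694 = 870.56 s.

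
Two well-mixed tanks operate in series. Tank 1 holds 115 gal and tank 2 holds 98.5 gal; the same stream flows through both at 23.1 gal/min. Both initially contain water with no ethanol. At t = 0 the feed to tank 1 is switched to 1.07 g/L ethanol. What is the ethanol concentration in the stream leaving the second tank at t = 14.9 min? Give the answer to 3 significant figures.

0.890 g/L

Time constants: τᵢ = Vᵢ/Q for each well-mixed tank.
τ₁ = 115/23.1 = 4.9784 min; τ₂ = 98.5/23.1 = 4.2641 min.
Solving the cascade with C₁(0)=C₂(0)=0 gives C₂(t) = C_in[1 − (τ₁ e^(−t/τ₁) − τ₂ e^(−t/τ₂))/(τ₁ − τ₂)].
At t = 14.9: e^(−t/τ₁) = 0.050139, e^(−t/τ₂) = 0.030370.
C₂ = 1.07·[1 − (4.9784·0.050139 − 4.2641·0.030370)/(0.71429)] = 1.07·0.83184 = 0.89007 g/L.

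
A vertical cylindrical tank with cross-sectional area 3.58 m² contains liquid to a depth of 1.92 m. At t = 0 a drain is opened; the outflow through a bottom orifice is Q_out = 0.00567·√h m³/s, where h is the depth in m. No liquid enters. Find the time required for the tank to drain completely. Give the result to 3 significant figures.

1750 s

A dh/dt = −Q_out = −0.00567 √h.
∫ h^(−1/2) dh = −(0.00567/A) ∫ dt, giving 2√h = 2√h₀ − (0.00567/A) t.
Tank is empty when √h = 0: t_empty = 2A√h₀/0.00567.
t_empty = 2·3.58·√1.92/0.00567 = 7.1600·1.3856/0.00567 = 1749.8 s.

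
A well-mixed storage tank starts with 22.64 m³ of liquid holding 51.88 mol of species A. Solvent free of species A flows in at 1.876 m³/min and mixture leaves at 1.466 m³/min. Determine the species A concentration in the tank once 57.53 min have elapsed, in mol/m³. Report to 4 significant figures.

Total volume: dV/dt = Q_in − Q_out = 0.410000 m³/min, so V(t) = 22.64 + 0.410000 t and V(57.53) = 46.2273 m³.
Solute balance: dm/dt = 0 − Q_out C = −Q_out m/V(t).
dm/m = −Q_out dt/(V₀ + 0.410000 t); integrating gives ln(m/m₀) = −(Q_out/(Q_in−Q_out)) ln(V/V₀).
m = m₀ (V₀/V)^(Q_out/(Q_in−Q_out)) = 51.88 × (22.64/46.2273)^(3.57561) = 4.04094 mol.
C = m/V = 4.04094/46.2273 = 0.0874145 mol/m³.

0.08741 mol/m³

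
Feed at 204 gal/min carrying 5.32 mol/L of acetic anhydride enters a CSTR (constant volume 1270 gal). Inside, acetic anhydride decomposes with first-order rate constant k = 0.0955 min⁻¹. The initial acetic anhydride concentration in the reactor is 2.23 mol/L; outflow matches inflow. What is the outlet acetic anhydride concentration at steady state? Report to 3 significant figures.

Species balance: V dC/dt = Q C_in − Q C − k V C.
Steady state (dC/dt = 0): C_ss = Q C_in/(Q + kV) = C_in/(1 + kV/Q).
C_ss = 204·5.32/(204 + 0.0955·1270) = 1085.3/325.28 = 3.3364 mol/L.

3.34 mol/L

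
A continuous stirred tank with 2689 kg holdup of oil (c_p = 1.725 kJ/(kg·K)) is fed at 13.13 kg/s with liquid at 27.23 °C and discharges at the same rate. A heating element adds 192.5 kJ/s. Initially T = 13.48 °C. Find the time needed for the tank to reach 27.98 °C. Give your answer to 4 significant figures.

M c_p dT/dt = ṁ c_p (T_in − T) + Q̇.
τ = M/ṁ = 204.798 s; T_ss = T_in + Q̇/(ṁ c_p) = 35.7292 °C.
T(t) = T_ss + (T₀ − T_ss) e^(−t/τ). Set T = 27.98:
e^(−t/τ) = (27.98 − 35.7292)/(13.48 − 35.7292) = 0.348291
t = −204.798 · ln(0.348291) = 216.004 s.

216.0 s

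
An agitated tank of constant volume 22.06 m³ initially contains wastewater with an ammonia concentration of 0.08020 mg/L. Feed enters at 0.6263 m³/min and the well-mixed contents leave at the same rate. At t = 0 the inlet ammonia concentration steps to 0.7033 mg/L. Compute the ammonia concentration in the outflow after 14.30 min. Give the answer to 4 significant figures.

Unsteady species balance (constant V, well mixed): V dC/dt = Q(C_in − C).
So dC/dt = (C_in − C)/τ with τ = V/Q = 22.06/0.6263 = 35.2227 min.
Integrating: C(t) = C_in + (C₀ − C_in) e^(−t/τ).
C(14.30) = 0.7033 + (0.08020 − 0.7033)·e^(−14.30/35.2227) = 0.7033 + (-0.623100)·0.666318 = 0.288117 mg/L.

0.2881 mg/L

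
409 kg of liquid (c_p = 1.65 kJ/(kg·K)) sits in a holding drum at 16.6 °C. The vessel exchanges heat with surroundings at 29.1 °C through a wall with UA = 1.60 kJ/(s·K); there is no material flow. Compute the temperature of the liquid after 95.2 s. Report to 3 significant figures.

Heat balance on the well-mixed liquid: M c_p dT/dt = −UA(T − T_amb).
dT/dt = (T_ss − T)/τ with T_ss = T_amb = 29.100 °C, τ = M c_p/UA = 409·1.65/1.60 = 421.78 s.
T approaches T_ss exponentially: T(t) = T_ss + (T₀ − T_ss) e^(−t/τ).
T(95.2) = 29.100 + (-12.500)·0.79795 = 19.126 °C.

19.1 °C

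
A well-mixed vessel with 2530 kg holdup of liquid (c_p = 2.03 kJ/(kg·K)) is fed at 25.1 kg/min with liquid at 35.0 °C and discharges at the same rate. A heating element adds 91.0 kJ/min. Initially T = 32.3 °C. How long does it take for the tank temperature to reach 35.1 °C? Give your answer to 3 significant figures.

98.6 min

M c_p dT/dt = ṁ c_p (T_in − T) + Q̇.
τ = M/ṁ = 100.80 min; T_ss = T_in + Q̇/(ṁ c_p) = 36.786 °C.
T(t) = T_ss + (T₀ − T_ss) e^(−t/τ). Set T = 35.1:
e^(−t/τ) = (35.1 − 36.786)/(32.3 − 36.786) = 0.37583
t = −100.80 · ln(0.37583) = 98.642 min.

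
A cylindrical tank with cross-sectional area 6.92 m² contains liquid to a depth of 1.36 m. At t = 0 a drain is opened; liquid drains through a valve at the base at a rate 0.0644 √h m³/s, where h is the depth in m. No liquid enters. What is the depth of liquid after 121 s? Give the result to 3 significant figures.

With no inflow, A dh/dt = −0.0644 √h.
∫ h^(−1/2) dh = −(0.0644/A) ∫ dt, giving 2√h = 2√h₀ − (0.0644/A) t.
√h = √1.36 − 0.0644·121/(2·6.92) = 1.1662 − 0.56303 = 0.60316.
h = 0.60316² = 0.36380 m.

0.364 m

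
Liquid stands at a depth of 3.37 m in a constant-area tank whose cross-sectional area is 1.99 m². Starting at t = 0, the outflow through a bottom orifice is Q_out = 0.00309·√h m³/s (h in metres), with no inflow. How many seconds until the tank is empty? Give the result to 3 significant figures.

Volume balance on the tank: A dh/dt = −0.00309 √h.
∫ h^(−1/2) dh = −(0.00309/A) ∫ dt, giving 2√h = 2√h₀ − (0.00309/A) t.
Tank is empty when √h = 0: t_empty = 2A√h₀/0.00309.
t_empty = 2·1.99·√3.37/0.00309 = 3.9800·1.8358/0.00309 = 2364.5 s.

2360 s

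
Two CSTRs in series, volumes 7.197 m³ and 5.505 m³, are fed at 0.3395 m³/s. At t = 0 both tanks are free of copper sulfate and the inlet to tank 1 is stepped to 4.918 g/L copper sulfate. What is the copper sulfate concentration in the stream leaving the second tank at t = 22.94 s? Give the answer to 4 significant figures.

Time constants: τᵢ = Vᵢ/Q for each well-mixed tank.
τ₁ = 7.197/0.3395 = 21.1988 s; τ₂ = 5.505/0.3395 = 16.2150 s.
Solving the cascade with C₁(0)=C₂(0)=0 gives C₂(t) = C_in[1 − (τ₁ e^(−t/τ₁) − τ₂ e^(−t/τ₂))/(τ₁ − τ₂)].
At t = 22.94: e^(−t/τ₁) = 0.338871, e^(−t/τ₂) = 0.242989.
C₂ = 4.918·[1 − (21.1988·0.338871 − 16.2150·0.242989)/(4.98380)] = 4.918·0.349174 = 1.71724 g/L.

1.717 g/L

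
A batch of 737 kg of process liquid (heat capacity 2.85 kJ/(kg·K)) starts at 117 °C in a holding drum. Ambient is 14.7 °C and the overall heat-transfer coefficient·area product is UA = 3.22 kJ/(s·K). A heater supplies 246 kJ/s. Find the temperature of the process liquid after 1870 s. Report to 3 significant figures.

Lumped-capacitance energy balance: M c_p dT/dt = UA(T_amb − T) + Q̇.
dT/dt = (T_ss − T)/τ with T_ss = T_amb + Q̇/UA = 14.7 + 246/3.22 = 91.098 °C, τ = M c_p/UA = 737·2.85/3.22 = 652.31 s.
This is linear first-order; T(t) = T_ss + (T₀ − T_ss) e^(−t/τ).
T(1870) = 91.098 + (25.902)·0.056885 = 92.571 °C.

92.6 °C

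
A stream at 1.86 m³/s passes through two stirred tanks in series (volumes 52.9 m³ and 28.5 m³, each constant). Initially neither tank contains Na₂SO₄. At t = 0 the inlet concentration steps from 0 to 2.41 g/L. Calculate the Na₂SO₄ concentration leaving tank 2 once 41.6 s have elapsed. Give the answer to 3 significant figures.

1.39 g/L

Each tank obeys Vᵢ dCᵢ/dt = Q(Cᵢ₋₁ − Cᵢ), so τᵢ = Vᵢ/Q.
τ₁ = 52.9/1.86 = 28.441 s; τ₂ = 28.5/1.86 = 15.323 s.
Tank 1: C₁ = C_in(1 − e^(−t/τ₁)). Tank 2 (τ₁ ≠ τ₂): C₂ = C_in[1 − (τ₁ e^(−t/τ₁) − τ₂ e^(−t/τ₂))/(τ₁ − τ₂)].
At t = 41.6: e^(−t/τ₁) = 0.23161, e^(−t/τ₂) = 0.066208.
C₂ = 2.41·[1 − (28.441·0.23161 − 15.323·0.066208)/(13.118)] = 2.41·0.57519 = 1.3862 g/L.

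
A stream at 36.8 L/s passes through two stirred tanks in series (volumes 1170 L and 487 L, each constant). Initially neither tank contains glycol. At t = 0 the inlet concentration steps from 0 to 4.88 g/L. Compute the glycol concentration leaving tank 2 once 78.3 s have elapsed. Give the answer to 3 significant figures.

Time constants: τᵢ = Vᵢ/Q for each well-mixed tank.
τ₁ = 1170/36.8 = 31.793 s; τ₂ = 487/36.8 = 13.234 s.
Solving the cascade with C₁(0)=C₂(0)=0 gives C₂(t) = C_in[1 − (τ₁ e^(−t/τ₁) − τ₂ e^(−t/τ₂))/(τ₁ − τ₂)].
At t = 78.3: e^(−t/τ₁) = 0.085199, e^(−t/τ₂) = 0.0026940.
C₂ = 4.88·[1 − (31.793·0.085199 − 13.234·0.0026940)/(18.560)] = 4.88·0.85597 = 4.1771 g/L.

4.18 g/L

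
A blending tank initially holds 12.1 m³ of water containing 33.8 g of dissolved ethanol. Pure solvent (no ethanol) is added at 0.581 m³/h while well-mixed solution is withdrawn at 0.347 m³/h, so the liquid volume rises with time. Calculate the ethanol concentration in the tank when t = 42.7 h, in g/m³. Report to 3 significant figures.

Total volume: dV/dt = Q_in − Q_out = 0.23400 m³/h, so V(t) = 12.1 + 0.23400 t and V(42.7) = 22.092 m³.
Solute balance: dm/dt = 0 − Q_out C = −Q_out m/V(t).
dm/m = −Q_out dt/(V₀ + 0.23400 t); integrating gives ln(m/m₀) = −(Q_out/(Q_in−Q_out)) ln(V/V₀).
m = m₀ (V₀/V)^(Q_out/(Q_in−Q_out)) = 33.8 × (12.1/22.092)^(1.4829) = 13.843 g.
C = m/V = 13.843/22.092 = 0.62659 g/m³.

0.627 g/m³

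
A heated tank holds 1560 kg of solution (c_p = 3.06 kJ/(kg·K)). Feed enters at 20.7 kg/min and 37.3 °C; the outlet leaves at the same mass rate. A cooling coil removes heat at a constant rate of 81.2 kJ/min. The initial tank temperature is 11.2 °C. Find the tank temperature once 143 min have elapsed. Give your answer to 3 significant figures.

M c_p dT/dt = ṁ c_p (T_in − T) − Q̇.
τ = M/ṁ = 75.362 min; T_ss = T_in − Q̇/(ṁ c_p) = 37.3 − 81.2/(20.7·3.06) = 36.018 °C.
This is linear first-order; T(t) = T_ss + (T₀ − T_ss) e^(−t/τ).
T(143) = 36.018 + (-24.818)·e^(−143/75.362) = 36.018 + (-24.818)·0.14994 = 32.297 °C.

32.3 °C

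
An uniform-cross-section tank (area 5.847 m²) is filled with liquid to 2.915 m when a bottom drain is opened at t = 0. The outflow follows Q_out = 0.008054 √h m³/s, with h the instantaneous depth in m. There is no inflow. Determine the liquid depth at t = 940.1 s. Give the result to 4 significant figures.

With no inflow, A dh/dt = −0.008054 √h.
This is separable: 2 d(√h)/dt = −0.008054/A, so √h = √h₀ − (0.008054/(2A)) t.
√h = √2.915 − 0.008054·940.1/(2·5.847) = 1.70734 − 0.647474 = 1.05986.
h = 1.05986² = 1.12331 m.

1.123 m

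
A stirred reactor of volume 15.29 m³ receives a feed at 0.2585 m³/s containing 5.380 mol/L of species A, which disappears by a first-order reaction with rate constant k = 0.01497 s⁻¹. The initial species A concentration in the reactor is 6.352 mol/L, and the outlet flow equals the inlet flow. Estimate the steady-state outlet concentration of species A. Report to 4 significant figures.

V dC/dt = Q(C_in − C) − k V C.
Steady state (dC/dt = 0): C_ss = Q C_in/(Q + kV) = C_in/(1 + kV/Q).
C_ss = 0.2585·5.380/(0.2585 + 0.01497·15.29) = 1.39073/0.487391 = 2.85342 mol/L.

2.853 mol/L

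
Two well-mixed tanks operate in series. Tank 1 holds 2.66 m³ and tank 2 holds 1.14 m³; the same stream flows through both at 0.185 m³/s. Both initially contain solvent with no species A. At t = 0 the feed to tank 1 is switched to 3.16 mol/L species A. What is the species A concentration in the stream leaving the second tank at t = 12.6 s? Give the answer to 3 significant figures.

Species balance on tank i: dCᵢ/dt = (Cᵢ₋₁ − Cᵢ)/τᵢ with τᵢ = Vᵢ/Q.
τ₁ = 2.66/0.185 = 14.378 s; τ₂ = 1.14/0.185 = 6.1622 s.
Tank 1: C₁ = C_in(1 − e^(−t/τ₁)). Tank 2 (τ₁ ≠ τ₂): C₂ = C_in[1 − (τ₁ e^(−t/τ₁) − τ₂ e^(−t/τ₂))/(τ₁ − τ₂)].
At t = 12.6: e^(−t/τ₁) = 0.41631, e^(−t/τ₂) = 0.12941.
C₂ = 3.16·[1 − (14.378·0.41631 − 6.1622·0.12941)/(8.2162)] = 3.16·0.36851 = 1.1645 mol/L.

1.16 mol/L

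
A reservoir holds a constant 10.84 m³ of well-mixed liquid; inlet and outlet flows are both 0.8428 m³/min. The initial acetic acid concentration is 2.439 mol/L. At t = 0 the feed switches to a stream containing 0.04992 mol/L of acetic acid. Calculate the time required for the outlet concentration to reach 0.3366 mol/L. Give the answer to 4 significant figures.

27.27 min

Transient balance on the dissolved component: V dC/dt = Q(C_in − C), so τ = V/Q = 12.8619 min.
C(t) = C_in + (C₀ − C_in) e^(−t/τ). Set C = 0.3366 and solve for t:
e^(−t/τ) = (C − C_in)/(C₀ − C_in) = (0.3366 − 0.04992)/(2.439 − 0.04992) = 0.119996
t = −τ ln(…) = 12.8619 × 2.12030 = 27.2710 min.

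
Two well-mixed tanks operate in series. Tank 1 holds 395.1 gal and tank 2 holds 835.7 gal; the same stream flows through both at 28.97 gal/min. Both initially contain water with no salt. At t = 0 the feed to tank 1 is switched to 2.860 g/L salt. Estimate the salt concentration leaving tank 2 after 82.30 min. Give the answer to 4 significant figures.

Species balance on tank i: dCᵢ/dt = (Cᵢ₋₁ − Cᵢ)/τᵢ with τᵢ = Vᵢ/Q.
τ₁ = 395.1/28.97 = 13.6382 min; τ₂ = 835.7/28.97 = 28.8471 min.
Solving the cascade with C₁(0)=C₂(0)=0 gives C₂(t) = C_in[1 − (τ₁ e^(−t/τ₁) − τ₂ e^(−t/τ₂))/(τ₁ − τ₂)].
At t = 82.30: e^(−t/τ₁) = 0.00239469, e^(−t/τ₂) = 0.0576725.
C₂ = 2.860·[1 − (13.6382·0.00239469 − 28.8471·0.0576725)/(-15.2088)] = 2.860·0.892758 = 2.55329 g/L.

2.553 g/L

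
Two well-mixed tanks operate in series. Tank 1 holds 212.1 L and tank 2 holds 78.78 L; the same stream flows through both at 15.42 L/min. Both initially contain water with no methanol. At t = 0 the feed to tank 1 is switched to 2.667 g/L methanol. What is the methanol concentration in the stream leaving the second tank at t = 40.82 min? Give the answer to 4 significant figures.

2.449 g/L

Species balance on tank i: dCᵢ/dt = (Cᵢ₋₁ − Cᵢ)/τᵢ with τᵢ = Vᵢ/Q.
τ₁ = 212.1/15.42 = 13.7549 min; τ₂ = 78.78/15.42 = 5.10895 min.
Solving the cascade with C₁(0)=C₂(0)=0 gives C₂(t) = C_in[1 − (τ₁ e^(−t/τ₁) − τ₂ e^(−t/τ₂))/(τ₁ − τ₂)].
At t = 40.82: e^(−t/τ₁) = 0.0514226, e^(−t/τ₂) = 0.000338868.
C₂ = 2.667·[1 − (13.7549·0.0514226 − 5.10895·0.000338868)/(8.64591)] = 2.667·0.918392 = 2.44935 g/L.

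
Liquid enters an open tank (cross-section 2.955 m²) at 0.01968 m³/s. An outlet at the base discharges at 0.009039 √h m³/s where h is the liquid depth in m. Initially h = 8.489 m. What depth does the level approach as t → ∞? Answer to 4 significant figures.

A dh/dt = Q_in − 0.009039 √h. Steady state requires inflow = outflow:
Q_in = 0.009039 √h_ss ⇒ √h_ss = 0.01968/0.009039 = 2.17723.
h_ss = 2.17723² = 4.74034 m. (Since h₀ = 8.489 m > h_ss, the level will fall toward this value.)

4.740 m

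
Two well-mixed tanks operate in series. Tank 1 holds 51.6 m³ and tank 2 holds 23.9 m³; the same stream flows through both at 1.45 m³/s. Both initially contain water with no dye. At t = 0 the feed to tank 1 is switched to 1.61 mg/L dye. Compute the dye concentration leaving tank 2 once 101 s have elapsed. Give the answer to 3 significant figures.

1.44 mg/L

Time constants: τᵢ = Vᵢ/Q for each well-mixed tank.
τ₁ = 51.6/1.45 = 35.586 s; τ₂ = 23.9/1.45 = 16.483 s.
Solving the cascade with C₁(0)=C₂(0)=0 gives C₂(t) = C_in[1 − (τ₁ e^(−t/τ₁) − τ₂ e^(−t/τ₂))/(τ₁ − τ₂)].
At t = 101: e^(−t/τ₁) = 0.058532, e^(−t/τ₂) = 0.0021818.
C₂ = 1.61·[1 − (35.586·0.058532 − 16.483·0.0021818)/(19.103)] = 1.61·0.89285 = 1.4375 mg/L.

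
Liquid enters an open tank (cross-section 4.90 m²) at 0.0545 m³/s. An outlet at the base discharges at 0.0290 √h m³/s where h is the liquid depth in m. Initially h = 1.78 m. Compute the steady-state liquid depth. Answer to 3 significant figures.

Mass balance (ρ constant): A dh/dt = Q_in − 0.0290 √h. At steady state dh/dt = 0:
Q_in = 0.0290 √h_ss ⇒ √h_ss = 0.0545/0.0290 = 1.8793.
h_ss = 1.8793² = 3.5318 m. (Since h₀ = 1.78 m < h_ss, the level will rise toward this value.)

3.53 m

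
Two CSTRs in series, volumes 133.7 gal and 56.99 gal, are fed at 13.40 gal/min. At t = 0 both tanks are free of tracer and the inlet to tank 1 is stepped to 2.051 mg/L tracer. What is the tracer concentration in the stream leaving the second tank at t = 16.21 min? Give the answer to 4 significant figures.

Each tank obeys Vᵢ dCᵢ/dt = Q(Cᵢ₋₁ − Cᵢ), so τᵢ = Vᵢ/Q.
τ₁ = 133.7/13.40 = 9.97761 min; τ₂ = 56.99/13.40 = 4.25299 min.
Solving the cascade with C₁(0)=C₂(0)=0 gives C₂(t) = C_in[1 − (τ₁ e^(−t/τ₁) − τ₂ e^(−t/τ₂))/(τ₁ − τ₂)].
At t = 16.21: e^(−t/τ₁) = 0.196983, e^(−t/τ₂) = 0.0221163.
C₂ = 2.051·[1 − (9.97761·0.196983 − 4.25299·0.0221163)/(5.72463)] = 2.051·0.673103 = 1.38054 mg/L.

1.381 mg/L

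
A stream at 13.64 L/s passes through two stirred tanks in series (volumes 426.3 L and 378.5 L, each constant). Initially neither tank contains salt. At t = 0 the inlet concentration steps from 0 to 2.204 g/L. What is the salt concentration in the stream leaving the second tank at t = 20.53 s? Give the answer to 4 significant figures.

Each tank obeys Vᵢ dCᵢ/dt = Q(Cᵢ₋₁ − Cᵢ), so τᵢ = Vᵢ/Q.
τ₁ = 426.3/13.64 = 31.2537 s; τ₂ = 378.5/13.64 = 27.7493 s.
Solving the cascade with C₁(0)=C₂(0)=0 gives C₂(t) = C_in[1 − (τ₁ e^(−t/τ₁) − τ₂ e^(−t/τ₂))/(τ₁ − τ₂)].
At t = 20.53: e^(−t/τ₁) = 0.518465, e^(−t/τ₂) = 0.477191.
C₂ = 2.204·[1 − (31.2537·0.518465 − 27.7493·0.477191)/(3.50440)] = 2.204·0.154708 = 0.340976 g/L.

0.3410 g/L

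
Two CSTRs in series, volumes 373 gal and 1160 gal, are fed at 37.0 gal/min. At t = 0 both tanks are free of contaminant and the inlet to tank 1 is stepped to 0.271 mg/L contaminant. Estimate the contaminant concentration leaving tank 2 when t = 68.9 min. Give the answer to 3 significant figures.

Each tank obeys Vᵢ dCᵢ/dt = Q(Cᵢ₋₁ − Cᵢ), so τᵢ = Vᵢ/Q.
τ₁ = 373/37.0 = 10.081 min; τ₂ = 1160/37.0 = 31.351 min.
Solving the cascade with C₁(0)=C₂(0)=0 gives C₂(t) = C_in[1 − (τ₁ e^(−t/τ₁) − τ₂ e^(−t/τ₂))/(τ₁ − τ₂)].
At t = 68.9: e^(−t/τ₁) = 0.0010759, e^(−t/τ₂) = 0.11106.
C₂ = 0.271·[1 − (10.081·0.0010759 − 31.351·0.11106)/(-21.270)] = 0.271·0.83681 = 0.22678 mg/L.

0.227 mg/L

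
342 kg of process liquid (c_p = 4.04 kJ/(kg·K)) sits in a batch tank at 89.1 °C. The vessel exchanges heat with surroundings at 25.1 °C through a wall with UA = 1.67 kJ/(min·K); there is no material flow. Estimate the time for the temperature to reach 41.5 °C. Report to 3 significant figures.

Lumped-capacitance energy balance: M c_p dT/dt = UA(T_amb − T).
τ = M c_p/UA = 827.35 min; T_ss = T_amb = 25.100 °C.
T(t) = T_ss + (T₀ − T_ss)e^(−t/τ); set T = 41.5:
t = −τ ln[(T − T_ss)/(T₀ − T_ss)] = −827.35 · ln(0.25625) = 1126.5 min.

1130 min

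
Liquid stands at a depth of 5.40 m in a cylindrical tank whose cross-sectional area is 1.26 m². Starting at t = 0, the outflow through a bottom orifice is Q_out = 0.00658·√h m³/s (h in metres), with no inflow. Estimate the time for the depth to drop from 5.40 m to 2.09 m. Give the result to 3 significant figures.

336 s

With no inflow, A dh/dt = −0.00658 √h.
This is separable: 2 d(√h)/dt = −0.00658/A, so √h = √h₀ − (0.00658/(2A)) t.
t = 2A(√h₀ − √h)/0.00658 = 2·1.26·(√5.40 − √2.09)/0.00658
  = 2.5200 × (2.3238 − 1.4457) / 0.00658 = 336.30 s.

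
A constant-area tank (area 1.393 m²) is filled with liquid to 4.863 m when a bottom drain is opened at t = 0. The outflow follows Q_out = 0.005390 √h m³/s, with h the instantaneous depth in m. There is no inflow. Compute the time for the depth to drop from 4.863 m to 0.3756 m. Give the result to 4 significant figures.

With no inflow, A dh/dt = −0.005390 √h.
∫ h^(−1/2) dh = −(0.005390/A) ∫ dt, giving 2√h = 2√h₀ − (0.005390/A) t.
t = 2A(√h₀ − √h)/0.005390 = 2·1.393·(√4.863 − √0.3756)/0.005390
  = 2.78600 × (2.20522 − 0.612862) / 0.005390 = 823.063 s.

823.1 s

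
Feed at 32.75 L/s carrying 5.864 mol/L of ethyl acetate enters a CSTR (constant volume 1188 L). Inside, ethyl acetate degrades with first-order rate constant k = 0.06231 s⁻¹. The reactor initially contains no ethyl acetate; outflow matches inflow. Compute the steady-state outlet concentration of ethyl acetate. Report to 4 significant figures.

V dC/dt = Q(C_in − C) − k V C.
At steady state: 0 = Q C_in − (Q + kV) C_ss, so C_ss = Q C_in/(Q + kV).
C_ss = 32.75·5.864/(32.75 + 0.06231·1188) = 192.046/106.774 = 1.79862 mol/L.

1.799 mol/L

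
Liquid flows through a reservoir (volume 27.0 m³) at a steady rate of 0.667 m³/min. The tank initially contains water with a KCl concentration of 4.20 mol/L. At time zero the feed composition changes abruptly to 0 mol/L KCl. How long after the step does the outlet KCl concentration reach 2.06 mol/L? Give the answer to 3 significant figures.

28.8 min

Species balance on the tank: V dC/dt = Q(C_in − C), so τ = V/Q = 40.480 min.
C(t) = C_in + (C₀ − C_in) e^(−t/τ). Set C = 2.06 and solve for t:
e^(−t/τ) = (C − C_in)/(C₀ − C_in) = (2.06 − 0)/(4.20 − 0) = 0.49048
t = −τ ln(…) = 40.480 × 0.71238 = 28.837 min.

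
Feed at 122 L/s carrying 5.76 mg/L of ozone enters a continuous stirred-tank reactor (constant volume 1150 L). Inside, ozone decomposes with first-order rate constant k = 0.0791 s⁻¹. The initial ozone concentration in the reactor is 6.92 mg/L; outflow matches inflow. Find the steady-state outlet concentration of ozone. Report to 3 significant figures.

3.30 mg/L

Species balance: V dC/dt = Q C_in − Q C − k V C.
Steady state (dC/dt = 0): C_ss = Q C_in/(Q + kV) = C_in/(1 + kV/Q).
C_ss = 122·5.76/(122 + 0.0791·1150) = 702.72/212.97 = 3.2997 mg/L.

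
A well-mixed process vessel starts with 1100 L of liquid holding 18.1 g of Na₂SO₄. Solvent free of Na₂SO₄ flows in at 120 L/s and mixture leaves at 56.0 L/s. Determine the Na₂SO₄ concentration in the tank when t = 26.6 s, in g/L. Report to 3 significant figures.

0.00285 g/L

Total volume: dV/dt = Q_in − Q_out = 64.000 L/s, so V(t) = 1100 + 64.000 t and V(26.6) = 2802.4 L.
Species balance (pure solvent in): dm/dt = −Q_out · m/V(t).
dm/m = −Q_out dt/(V₀ + 64.000 t); integrating gives ln(m/m₀) = −(Q_out/(Q_in−Q_out)) ln(V/V₀).
m = m₀ (V₀/V)^(Q_out/(Q_in−Q_out)) = 18.1 × (1100/2802.4)^(0.87500) = 7.9856 g.
C = m/V = 7.9856/2802.4 = 0.0028496 g/L.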